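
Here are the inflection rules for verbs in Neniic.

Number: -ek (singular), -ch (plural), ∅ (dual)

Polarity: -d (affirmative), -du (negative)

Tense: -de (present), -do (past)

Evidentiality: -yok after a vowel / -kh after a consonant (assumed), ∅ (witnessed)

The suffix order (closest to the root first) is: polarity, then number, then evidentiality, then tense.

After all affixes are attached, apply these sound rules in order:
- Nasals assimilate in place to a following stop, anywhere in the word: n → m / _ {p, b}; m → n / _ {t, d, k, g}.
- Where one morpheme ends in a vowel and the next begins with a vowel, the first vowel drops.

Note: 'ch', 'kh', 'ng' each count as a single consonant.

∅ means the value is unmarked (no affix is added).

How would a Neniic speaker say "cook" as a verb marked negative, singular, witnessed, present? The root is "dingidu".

dingidudekde

Attach polarity negative -du → dingidudu.
Attach number singular -ek → dingiduduek.
evidentiality = witnessed: zero marking, form stays dingiduduek.
Attach tense present -de → dingiduduekde.
Nasal assimilation: no change.
Apply vowel deletion: dingiduduekde → dingidudekde.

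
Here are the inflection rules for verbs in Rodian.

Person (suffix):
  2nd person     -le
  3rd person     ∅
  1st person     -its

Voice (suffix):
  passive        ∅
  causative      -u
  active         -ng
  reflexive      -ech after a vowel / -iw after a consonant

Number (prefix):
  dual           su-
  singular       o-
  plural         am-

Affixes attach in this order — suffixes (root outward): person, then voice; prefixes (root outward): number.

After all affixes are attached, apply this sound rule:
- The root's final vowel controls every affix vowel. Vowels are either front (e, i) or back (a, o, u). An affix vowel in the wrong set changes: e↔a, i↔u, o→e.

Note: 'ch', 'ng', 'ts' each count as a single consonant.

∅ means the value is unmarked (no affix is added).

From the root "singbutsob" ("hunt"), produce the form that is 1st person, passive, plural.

Attach number plural am- → amsingbutsob.
Attach person 1st person -its → amsingbutsobits.
voice = passive: zero marking, form stays amsingbutsobits.
Apply vowel harmony: amsingbutsobits → amsingbutsobuts.

amsingbutsobuts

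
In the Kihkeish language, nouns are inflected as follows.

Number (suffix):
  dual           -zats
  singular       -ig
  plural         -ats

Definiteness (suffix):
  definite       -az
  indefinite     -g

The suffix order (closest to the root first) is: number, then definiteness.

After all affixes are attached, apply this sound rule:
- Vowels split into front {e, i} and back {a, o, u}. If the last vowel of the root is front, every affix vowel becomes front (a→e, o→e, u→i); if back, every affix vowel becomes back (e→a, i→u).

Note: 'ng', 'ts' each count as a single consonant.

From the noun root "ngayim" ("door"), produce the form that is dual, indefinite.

Attach number dual -zats → ngayimzats.
Attach definiteness indefinite -g → ngayimzatsg.
Apply vowel harmony: ngayimzatsg → ngayimzetsg.

ngayimzetsg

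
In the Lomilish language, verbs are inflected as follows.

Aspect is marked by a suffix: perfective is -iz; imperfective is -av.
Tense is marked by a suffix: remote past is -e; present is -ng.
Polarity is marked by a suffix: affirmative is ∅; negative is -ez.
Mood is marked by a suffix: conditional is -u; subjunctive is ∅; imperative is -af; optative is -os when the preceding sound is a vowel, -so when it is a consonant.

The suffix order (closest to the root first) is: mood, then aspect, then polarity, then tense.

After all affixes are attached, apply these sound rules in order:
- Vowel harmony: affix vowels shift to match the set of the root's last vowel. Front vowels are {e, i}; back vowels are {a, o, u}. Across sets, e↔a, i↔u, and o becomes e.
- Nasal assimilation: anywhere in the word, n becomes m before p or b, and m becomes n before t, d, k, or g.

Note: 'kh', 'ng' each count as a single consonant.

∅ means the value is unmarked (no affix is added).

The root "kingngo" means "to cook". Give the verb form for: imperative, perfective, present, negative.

kingngoafuzazng

Attach mood imperative -af → kingngoaf.
Attach aspect perfective -iz → kingngoafiz.
Attach polarity negative -ez → kingngoafizez.
Attach tense present -ng → kingngoafizezng.
Apply vowel harmony: kingngoafizezng → kingngoafuzazng.
Nasal assimilation: no change.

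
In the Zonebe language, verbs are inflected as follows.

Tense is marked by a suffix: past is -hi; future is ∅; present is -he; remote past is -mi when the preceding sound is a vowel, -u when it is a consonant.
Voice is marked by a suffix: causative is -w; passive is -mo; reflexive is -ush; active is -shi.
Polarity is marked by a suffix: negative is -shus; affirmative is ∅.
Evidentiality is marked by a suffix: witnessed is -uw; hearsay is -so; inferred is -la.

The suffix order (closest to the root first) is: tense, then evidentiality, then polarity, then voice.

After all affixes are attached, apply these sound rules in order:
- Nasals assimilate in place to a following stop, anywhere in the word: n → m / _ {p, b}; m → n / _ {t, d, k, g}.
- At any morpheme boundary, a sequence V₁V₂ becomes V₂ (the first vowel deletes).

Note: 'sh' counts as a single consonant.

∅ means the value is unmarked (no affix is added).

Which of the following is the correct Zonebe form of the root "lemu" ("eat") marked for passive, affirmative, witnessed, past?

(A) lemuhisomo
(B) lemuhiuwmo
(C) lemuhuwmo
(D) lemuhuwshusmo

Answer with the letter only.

Attach tense past -hi → lemuhi.
Attach evidentiality witnessed -uw → lemuhiuw.
polarity = affirmative: zero marking, form stays lemuhiuw.
Attach voice passive -mo → lemuhiuwmo.
Nasal assimilation: no change.
Apply vowel deletion: lemuhiuwmo → lemuhuwmo.
So the correct form is lemuhuwmo, option (C).
(A) lemuhisomo is wrong: it uses hearsay instead of witnessed for evidentiality.
(B) lemuhiuwmo is wrong: it fails to apply the sound rule(s).
(D) lemuhuwshusmo is wrong: it uses negative instead of affirmative for polarity.

C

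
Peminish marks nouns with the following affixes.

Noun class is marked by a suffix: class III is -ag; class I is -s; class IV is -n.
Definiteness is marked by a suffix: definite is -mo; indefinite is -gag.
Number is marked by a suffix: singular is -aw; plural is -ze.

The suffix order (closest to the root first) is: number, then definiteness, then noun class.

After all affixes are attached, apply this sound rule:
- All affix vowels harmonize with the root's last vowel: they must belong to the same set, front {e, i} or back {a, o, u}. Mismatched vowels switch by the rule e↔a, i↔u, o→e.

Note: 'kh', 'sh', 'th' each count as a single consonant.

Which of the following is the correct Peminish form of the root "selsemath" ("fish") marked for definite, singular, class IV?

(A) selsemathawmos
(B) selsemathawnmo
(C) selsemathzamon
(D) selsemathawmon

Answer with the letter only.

D

Attach number singular -aw → selsemathaw.
Attach definiteness definite -mo → selsemathawmo.
Attach noun class class IV -n → selsemathawmon.
Vowel harmony: no change.
So the correct form is selsemathawmon, option (D).
(A) selsemathawmos is wrong: it uses class I instead of class IV for noun class.
(B) selsemathawnmo is wrong: it has the affixes in the wrong order.
(C) selsemathzamon is wrong: it uses plural instead of singular for number.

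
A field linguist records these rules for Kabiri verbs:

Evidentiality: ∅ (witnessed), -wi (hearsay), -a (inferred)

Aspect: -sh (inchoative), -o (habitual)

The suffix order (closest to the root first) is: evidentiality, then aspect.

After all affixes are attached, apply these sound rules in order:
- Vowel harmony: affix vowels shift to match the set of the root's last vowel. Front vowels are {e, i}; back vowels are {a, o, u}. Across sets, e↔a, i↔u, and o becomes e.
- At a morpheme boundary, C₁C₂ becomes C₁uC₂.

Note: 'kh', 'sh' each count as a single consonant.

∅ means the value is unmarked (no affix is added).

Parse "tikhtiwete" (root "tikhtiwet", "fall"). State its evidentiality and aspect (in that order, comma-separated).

witnessed, habitual

Segment: tikhtiwet-o.
evidentiality: ∅ → witnessed.
aspect: -o → habitual.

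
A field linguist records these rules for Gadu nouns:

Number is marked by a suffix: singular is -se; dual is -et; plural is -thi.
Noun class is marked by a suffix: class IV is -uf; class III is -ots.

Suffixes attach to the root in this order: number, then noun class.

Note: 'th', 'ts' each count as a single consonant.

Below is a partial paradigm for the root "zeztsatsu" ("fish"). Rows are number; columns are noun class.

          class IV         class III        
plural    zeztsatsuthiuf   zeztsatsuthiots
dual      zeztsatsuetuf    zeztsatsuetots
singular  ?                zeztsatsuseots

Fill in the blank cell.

zeztsatsuseuf

Attach number singular -se → zeztsatsuse.
Attach noun class class IV -uf → zeztsatsuseuf.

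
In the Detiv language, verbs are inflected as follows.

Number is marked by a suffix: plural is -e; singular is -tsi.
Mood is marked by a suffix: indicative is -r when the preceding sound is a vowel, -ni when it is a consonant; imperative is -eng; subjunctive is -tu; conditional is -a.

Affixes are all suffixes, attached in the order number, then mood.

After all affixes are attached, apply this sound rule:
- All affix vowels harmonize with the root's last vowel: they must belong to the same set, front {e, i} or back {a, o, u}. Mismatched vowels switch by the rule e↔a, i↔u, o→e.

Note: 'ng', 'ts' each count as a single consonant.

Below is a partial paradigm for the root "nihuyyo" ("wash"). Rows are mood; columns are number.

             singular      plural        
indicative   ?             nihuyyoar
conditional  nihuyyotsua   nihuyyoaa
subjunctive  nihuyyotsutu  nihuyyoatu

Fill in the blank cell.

nihuyyotsur

Attach number singular -tsi → nihuyyotsi.
Attach mood indicative -r (after vowel 'i') → nihuyyotsir.
Apply vowel harmony: nihuyyotsir → nihuyyotsur.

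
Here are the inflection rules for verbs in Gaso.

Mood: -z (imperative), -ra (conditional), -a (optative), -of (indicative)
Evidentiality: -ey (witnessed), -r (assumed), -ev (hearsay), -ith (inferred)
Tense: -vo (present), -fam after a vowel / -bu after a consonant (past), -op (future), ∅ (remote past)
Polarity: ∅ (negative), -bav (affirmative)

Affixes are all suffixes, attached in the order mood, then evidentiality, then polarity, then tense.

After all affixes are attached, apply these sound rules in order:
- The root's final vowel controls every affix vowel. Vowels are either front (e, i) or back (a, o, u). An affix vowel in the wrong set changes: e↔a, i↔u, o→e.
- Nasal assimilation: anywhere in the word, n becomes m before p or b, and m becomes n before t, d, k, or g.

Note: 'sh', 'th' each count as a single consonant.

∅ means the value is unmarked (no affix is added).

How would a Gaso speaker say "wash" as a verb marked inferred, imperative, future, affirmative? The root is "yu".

Attach mood imperative -z → yuz.
Attach evidentiality inferred -ith → yuzith.
Attach polarity affirmative -bav → yuzithbav.
Attach tense future -op → yuzithbavop.
Apply vowel harmony: yuzithbavop → yuzuthbavop.
Nasal assimilation: no change.

yuzuthbavop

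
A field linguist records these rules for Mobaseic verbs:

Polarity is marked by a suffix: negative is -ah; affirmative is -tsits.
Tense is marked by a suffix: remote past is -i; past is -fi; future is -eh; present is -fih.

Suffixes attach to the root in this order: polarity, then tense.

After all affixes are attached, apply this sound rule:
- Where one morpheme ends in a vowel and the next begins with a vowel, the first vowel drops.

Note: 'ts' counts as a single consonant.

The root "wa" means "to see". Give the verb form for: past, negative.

Attach polarity negative -ah → waah.
Attach tense past -fi → waahfi.
Apply vowel deletion: waahfi → wahfi.

wahfi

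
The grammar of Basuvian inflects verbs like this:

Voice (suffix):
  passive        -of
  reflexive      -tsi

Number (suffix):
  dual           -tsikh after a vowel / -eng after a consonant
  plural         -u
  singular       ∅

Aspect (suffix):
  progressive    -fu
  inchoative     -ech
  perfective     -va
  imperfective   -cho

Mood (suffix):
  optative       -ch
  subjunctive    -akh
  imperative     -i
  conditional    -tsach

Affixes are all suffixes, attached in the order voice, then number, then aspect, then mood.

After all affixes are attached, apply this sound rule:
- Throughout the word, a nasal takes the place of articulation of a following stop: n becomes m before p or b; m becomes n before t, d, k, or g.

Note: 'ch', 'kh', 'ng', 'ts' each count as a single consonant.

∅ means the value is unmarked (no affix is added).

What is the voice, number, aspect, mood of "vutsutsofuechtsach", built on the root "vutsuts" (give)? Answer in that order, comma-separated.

passive, plural, inchoative, conditional

Segment: vutsuts-of-u-ech-tsach.
voice: -of → passive.
number: -u → plural.
aspect: -ech → inchoative.
mood: -tsach → conditional.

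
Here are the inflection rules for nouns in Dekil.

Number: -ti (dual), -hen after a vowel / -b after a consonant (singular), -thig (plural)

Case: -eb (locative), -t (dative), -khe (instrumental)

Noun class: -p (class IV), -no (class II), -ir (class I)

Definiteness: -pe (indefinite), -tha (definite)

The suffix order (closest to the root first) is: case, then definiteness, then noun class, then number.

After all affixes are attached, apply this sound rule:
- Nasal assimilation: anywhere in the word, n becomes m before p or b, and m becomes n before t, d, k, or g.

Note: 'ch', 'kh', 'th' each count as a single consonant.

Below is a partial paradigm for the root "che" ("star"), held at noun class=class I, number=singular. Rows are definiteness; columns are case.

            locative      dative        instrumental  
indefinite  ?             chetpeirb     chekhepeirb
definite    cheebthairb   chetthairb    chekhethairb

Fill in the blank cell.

Attach case locative -eb → cheeb.
Attach definiteness indefinite -pe → cheebpe.
Attach noun class class I -ir → cheebpeir.
Attach number singular -b (after consonant 'r') → cheebpeirb.
Nasal assimilation: no change.

cheebpeirb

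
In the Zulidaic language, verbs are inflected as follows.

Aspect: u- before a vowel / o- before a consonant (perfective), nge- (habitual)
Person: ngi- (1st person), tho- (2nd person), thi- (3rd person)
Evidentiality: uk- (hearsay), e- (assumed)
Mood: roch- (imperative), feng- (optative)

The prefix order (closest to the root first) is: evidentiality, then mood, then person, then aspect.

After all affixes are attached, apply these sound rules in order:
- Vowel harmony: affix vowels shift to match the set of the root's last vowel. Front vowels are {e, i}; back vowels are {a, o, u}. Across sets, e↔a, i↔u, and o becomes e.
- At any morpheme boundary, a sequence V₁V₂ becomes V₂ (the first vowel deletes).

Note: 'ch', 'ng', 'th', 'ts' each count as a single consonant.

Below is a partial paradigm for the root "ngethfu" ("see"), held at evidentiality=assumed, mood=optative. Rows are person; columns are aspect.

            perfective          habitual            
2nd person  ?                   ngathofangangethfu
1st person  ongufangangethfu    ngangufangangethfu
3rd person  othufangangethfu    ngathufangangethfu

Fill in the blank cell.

Attach evidentiality assumed e- → engethfu.
Attach mood optative feng- → fengengethfu.
Attach person 2nd person tho- → thofengengethfu.
Attach aspect perfective o- (before consonant 'th') → othofengengethfu.
Apply vowel harmony: othofengengethfu → othofangangethfu.
Vowel deletion: no change.

othofangangethfu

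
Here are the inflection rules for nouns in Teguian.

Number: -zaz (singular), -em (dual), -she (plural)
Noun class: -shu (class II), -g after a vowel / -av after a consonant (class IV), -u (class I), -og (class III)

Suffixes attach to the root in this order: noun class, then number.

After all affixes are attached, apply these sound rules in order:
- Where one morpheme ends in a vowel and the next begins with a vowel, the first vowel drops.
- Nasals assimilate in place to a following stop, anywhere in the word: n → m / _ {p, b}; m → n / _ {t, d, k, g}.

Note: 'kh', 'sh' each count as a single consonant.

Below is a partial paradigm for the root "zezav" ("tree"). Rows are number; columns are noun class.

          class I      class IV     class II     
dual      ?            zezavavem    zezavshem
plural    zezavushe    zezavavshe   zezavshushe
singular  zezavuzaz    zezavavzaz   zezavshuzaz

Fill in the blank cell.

Attach noun class class I -u → zezavu.
Attach number dual -em → zezavuem.
Apply vowel deletion: zezavuem → zezavem.
Nasal assimilation: no change.

zezavem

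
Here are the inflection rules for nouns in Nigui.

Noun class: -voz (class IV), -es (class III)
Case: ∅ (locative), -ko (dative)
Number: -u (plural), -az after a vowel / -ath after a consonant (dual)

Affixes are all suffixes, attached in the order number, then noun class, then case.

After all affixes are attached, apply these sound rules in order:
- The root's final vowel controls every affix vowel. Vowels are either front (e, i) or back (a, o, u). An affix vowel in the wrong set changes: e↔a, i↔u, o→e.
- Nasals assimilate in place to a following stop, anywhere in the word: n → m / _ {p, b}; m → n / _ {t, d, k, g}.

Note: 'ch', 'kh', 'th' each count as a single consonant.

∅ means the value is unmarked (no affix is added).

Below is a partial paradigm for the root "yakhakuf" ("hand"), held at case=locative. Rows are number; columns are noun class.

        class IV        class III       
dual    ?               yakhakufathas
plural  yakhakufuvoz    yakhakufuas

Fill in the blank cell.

Attach number dual -ath (after consonant 'f') → yakhakufath.
Attach noun class class IV -voz → yakhakufathvoz.
case = locative: zero marking, form stays yakhakufathvoz.
Vowel harmony: no change.
Nasal assimilation: no change.

yakhakufathvoz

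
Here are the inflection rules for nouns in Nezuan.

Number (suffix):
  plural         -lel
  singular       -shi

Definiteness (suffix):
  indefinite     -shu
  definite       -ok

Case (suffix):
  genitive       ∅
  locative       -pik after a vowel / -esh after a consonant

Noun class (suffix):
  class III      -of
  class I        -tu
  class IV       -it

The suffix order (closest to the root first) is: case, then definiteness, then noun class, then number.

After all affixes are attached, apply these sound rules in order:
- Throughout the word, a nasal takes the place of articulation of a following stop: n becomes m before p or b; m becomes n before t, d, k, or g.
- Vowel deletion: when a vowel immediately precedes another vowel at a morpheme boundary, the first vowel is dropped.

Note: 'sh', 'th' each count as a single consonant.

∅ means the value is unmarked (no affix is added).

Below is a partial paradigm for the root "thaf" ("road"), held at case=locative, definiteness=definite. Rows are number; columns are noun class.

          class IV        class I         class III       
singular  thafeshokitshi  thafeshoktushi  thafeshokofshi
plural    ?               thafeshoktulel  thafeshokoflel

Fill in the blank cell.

Attach case locative -esh (after consonant 'f') → thafesh.
Attach definiteness definite -ok → thafeshok.
Attach noun class class IV -it → thafeshokit.
Attach number plural -lel → thafeshokitlel.
Nasal assimilation: no change.
Vowel deletion: no change.

thafeshokitlel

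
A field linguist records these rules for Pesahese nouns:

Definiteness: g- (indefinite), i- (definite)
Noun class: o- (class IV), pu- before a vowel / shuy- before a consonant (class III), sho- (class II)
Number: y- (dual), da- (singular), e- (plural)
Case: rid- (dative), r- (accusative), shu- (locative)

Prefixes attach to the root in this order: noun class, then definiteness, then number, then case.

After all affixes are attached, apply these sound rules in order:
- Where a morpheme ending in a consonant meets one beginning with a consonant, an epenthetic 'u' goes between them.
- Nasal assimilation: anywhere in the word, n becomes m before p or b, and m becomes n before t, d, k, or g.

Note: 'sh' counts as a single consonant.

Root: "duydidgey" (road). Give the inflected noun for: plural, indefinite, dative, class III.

ridegushuyuduydidgey

Attach noun class class III shuy- (before consonant 'd') → shuyduydidgey.
Attach definiteness indefinite g- → gshuyduydidgey.
Attach number plural e- → egshuyduydidgey.
Attach case dative rid- → ridegshuyduydidgey.
Apply epenthesis: ridegshuyduydidgey → ridegushuyuduydidgey.
Nasal assimilation: no change.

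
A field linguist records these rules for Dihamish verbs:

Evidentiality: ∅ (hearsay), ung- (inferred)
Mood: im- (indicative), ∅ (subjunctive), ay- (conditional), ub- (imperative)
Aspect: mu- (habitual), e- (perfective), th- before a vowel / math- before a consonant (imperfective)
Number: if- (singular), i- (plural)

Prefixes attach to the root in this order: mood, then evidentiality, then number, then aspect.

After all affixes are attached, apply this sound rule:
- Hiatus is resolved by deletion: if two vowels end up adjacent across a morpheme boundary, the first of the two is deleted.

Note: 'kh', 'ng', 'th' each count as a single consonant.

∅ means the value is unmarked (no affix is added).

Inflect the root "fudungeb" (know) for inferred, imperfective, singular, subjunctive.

thifungfudungeb

mood = subjunctive: zero marking, form stays fudungeb.
Attach evidentiality inferred ung- → ungfudungeb.
Attach number singular if- → ifungfudungeb.
Attach aspect imperfective th- (before vowel 'i') → thifungfudungeb.
Vowel deletion: no change.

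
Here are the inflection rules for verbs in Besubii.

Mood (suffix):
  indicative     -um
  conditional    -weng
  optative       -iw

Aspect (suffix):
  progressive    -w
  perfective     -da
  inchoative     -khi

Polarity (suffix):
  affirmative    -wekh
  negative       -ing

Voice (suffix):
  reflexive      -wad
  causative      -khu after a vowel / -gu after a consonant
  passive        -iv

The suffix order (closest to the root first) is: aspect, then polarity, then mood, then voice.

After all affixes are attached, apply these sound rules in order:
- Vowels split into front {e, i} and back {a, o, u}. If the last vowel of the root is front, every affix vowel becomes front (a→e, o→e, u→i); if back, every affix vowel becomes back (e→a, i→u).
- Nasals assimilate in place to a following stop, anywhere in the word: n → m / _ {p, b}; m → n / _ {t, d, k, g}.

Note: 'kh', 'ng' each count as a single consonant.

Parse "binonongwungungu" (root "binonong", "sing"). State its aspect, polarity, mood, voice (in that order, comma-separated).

progressive, negative, indicative, causative

Segment: binonong-w-ing-um-gu.
aspect: -w → progressive.
polarity: -ing → negative.
mood: -um → indicative.
voice: -khu/gu → causative.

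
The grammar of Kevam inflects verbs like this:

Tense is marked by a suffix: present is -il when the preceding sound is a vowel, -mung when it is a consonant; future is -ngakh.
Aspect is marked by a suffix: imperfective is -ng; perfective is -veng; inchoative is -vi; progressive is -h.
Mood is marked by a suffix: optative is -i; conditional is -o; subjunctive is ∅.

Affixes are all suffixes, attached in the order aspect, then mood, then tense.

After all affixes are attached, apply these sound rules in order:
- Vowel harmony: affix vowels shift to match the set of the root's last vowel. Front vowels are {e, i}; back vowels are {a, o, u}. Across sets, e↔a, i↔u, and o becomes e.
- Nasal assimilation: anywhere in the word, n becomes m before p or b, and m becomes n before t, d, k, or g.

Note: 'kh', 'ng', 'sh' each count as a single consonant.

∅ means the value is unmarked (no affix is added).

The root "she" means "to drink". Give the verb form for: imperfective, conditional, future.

shengengekh

Attach aspect imperfective -ng → sheng.
Attach mood conditional -o → shengo.
Attach tense future -ngakh → shengongakh.
Apply vowel harmony: shengongakh → shengengekh.
Nasal assimilation: no change.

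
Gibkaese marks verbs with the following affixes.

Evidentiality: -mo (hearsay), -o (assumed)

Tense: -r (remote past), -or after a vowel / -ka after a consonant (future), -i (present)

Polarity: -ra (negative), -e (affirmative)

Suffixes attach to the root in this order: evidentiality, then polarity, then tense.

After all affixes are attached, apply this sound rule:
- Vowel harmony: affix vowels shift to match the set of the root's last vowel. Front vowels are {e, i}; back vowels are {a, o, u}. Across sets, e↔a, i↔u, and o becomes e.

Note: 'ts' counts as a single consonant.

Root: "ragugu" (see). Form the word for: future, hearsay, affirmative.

ragugumoaor

Attach evidentiality hearsay -mo → ragugumo.
Attach polarity affirmative -e → ragugumoe.
Attach tense future -or (after vowel 'e') → ragugumoeor.
Apply vowel harmony: ragugumoeor → ragugumoaor.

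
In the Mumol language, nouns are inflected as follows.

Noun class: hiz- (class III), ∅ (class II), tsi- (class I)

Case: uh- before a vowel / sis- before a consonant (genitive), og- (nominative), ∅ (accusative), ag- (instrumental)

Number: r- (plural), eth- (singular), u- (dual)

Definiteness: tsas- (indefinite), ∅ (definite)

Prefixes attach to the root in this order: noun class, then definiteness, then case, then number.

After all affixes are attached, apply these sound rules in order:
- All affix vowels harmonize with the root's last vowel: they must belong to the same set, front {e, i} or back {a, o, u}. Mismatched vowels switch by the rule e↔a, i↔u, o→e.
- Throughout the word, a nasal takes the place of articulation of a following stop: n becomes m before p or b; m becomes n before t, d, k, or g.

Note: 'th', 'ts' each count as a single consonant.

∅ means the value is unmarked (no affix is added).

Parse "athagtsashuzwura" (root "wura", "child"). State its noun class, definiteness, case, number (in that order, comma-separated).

Segment: eth-ag-tsas-hiz-wura.
noun class: hiz- → class III.
definiteness: tsas- → indefinite.
case: ag- → instrumental.
number: eth- → singular.

class III, indefinite, instrumental, singular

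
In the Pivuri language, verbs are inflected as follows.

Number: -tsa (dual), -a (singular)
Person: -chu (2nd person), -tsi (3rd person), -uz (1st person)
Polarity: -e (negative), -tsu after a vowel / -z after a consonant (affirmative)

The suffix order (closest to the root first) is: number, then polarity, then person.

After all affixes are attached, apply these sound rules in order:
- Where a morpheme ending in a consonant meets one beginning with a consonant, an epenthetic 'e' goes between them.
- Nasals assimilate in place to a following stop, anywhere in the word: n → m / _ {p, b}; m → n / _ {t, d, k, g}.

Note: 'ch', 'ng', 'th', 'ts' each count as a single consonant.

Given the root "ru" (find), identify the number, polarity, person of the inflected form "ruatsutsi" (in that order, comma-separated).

singular, affirmative, 3rd person

Segment: ru-a-tsu-tsi.
number: -a → singular.
polarity: -tsu/z → affirmative.
person: -tsi → 3rd person.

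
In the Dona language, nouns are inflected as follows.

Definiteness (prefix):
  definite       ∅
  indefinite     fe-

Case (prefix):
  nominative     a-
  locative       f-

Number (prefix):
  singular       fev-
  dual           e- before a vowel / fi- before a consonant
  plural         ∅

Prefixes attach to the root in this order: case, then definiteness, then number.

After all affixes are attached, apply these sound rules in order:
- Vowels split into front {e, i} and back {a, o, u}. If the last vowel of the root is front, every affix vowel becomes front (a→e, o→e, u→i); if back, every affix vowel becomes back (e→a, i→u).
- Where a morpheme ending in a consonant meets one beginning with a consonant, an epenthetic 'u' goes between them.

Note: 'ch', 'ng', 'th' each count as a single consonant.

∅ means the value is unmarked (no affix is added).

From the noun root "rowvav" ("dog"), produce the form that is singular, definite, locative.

Attach case locative f- → frowvav.
definiteness = definite: zero marking, form stays frowvav.
Attach number singular fev- → fevfrowvav.
Apply vowel harmony: fevfrowvav → favfrowvav.
Apply epenthesis: favfrowvav → favufurowvav.

favufurowvav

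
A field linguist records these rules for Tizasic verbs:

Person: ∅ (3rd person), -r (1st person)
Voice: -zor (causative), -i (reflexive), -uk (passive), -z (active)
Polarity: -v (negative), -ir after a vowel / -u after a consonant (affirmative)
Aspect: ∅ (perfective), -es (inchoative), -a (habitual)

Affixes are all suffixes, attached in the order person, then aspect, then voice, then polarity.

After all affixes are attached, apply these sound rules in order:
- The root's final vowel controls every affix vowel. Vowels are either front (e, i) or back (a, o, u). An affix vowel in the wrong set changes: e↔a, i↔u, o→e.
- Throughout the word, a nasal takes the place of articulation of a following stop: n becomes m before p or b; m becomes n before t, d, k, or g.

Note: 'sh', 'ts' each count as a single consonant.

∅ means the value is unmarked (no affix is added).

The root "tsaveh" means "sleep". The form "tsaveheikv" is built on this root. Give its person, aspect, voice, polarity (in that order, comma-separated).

Segment: tsaveh-a-uk-v.
person: ∅ → 3rd person.
aspect: -a → habitual.
voice: -uk → passive.
polarity: -v → negative.

3rd person, habitual, passive, negative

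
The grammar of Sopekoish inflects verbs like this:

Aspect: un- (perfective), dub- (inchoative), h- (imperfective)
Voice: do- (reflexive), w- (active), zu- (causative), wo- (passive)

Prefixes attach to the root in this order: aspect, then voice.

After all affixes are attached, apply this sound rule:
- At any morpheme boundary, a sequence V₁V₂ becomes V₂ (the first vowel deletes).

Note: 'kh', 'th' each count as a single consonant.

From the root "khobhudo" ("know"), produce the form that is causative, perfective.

Attach aspect perfective un- → unkhobhudo.
Attach voice causative zu- → zuunkhobhudo.
Apply vowel deletion: zuunkhobhudo → zunkhobhudo.

zunkhobhudo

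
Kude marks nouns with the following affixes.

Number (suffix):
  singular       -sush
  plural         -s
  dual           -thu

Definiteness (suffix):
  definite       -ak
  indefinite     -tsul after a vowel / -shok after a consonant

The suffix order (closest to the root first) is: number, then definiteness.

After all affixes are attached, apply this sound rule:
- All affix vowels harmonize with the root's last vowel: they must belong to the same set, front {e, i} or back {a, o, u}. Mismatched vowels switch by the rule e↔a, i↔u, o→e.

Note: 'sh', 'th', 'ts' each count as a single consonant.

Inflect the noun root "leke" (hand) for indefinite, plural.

lekesshek

Attach number plural -s → lekes.
Attach definiteness indefinite -shok (after consonant 's') → lekesshok.
Apply vowel harmony: lekesshok → lekesshek.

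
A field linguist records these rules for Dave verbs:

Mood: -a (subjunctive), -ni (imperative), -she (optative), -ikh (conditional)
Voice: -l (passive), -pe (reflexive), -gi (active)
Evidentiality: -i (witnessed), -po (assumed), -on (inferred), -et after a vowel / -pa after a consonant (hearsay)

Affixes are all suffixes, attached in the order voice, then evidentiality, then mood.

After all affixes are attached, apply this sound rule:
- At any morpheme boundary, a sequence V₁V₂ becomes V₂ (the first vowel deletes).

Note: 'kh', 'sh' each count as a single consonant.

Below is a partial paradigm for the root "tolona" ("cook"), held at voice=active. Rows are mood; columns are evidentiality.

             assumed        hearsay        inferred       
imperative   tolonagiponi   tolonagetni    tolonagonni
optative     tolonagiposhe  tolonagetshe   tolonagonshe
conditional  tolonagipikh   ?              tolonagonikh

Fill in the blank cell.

Attach voice active -gi → tolonagi.
Attach evidentiality hearsay -et (after vowel 'i') → tolonagiet.
Attach mood conditional -ikh → tolonagietikh.
Apply vowel deletion: tolonagietikh → tolonagetikh.

tolonagetikh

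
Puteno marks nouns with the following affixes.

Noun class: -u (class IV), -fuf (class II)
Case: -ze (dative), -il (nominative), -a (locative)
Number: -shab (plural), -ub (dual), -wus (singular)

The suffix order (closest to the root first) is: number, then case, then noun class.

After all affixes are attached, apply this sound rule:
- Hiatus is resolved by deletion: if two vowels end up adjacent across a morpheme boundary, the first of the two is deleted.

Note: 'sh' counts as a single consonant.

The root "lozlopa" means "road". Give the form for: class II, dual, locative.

lozlopubafuf

Attach number dual -ub → lozlopaub.
Attach case locative -a → lozlopauba.
Attach noun class class II -fuf → lozlopaubafuf.
Apply vowel deletion: lozlopaubafuf → lozlopubafuf.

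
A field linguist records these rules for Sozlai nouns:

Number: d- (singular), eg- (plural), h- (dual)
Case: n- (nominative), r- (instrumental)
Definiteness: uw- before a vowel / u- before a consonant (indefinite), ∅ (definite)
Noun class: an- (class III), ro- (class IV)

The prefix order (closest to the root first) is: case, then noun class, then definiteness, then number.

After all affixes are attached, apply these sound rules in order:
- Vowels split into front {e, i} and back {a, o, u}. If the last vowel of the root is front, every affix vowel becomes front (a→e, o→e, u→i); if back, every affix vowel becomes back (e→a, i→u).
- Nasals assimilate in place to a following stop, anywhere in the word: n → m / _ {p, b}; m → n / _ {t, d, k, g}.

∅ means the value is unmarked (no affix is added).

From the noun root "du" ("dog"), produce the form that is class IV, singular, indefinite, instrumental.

durordu

Attach case instrumental r- → rdu.
Attach noun class class IV ro- → rordu.
Attach definiteness indefinite u- (before consonant 'r') → urordu.
Attach number singular d- → durordu.
Vowel harmony: no change.
Nasal assimilation: no change.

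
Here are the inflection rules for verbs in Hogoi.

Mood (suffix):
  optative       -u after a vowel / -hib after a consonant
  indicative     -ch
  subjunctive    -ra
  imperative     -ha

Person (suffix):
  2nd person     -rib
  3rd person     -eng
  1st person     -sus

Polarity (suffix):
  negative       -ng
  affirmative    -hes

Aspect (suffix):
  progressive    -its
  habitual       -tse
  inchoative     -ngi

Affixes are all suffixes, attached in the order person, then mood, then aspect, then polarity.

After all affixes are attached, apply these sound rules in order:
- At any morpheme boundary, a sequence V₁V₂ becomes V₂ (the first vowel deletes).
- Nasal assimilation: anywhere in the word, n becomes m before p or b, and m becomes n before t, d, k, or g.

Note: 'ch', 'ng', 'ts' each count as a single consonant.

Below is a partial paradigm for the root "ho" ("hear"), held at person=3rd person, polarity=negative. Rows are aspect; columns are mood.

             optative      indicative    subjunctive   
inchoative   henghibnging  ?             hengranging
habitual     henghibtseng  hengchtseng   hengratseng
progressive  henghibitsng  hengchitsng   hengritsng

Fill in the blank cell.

Attach person 3rd person -eng → hoeng.
Attach mood indicative -ch → hoengch.
Attach aspect inchoative -ngi → hoengchngi.
Attach polarity negative -ng → hoengchnging.
Apply vowel deletion: hoengchnging → hengchnging.
Nasal assimilation: no change.

hengchnging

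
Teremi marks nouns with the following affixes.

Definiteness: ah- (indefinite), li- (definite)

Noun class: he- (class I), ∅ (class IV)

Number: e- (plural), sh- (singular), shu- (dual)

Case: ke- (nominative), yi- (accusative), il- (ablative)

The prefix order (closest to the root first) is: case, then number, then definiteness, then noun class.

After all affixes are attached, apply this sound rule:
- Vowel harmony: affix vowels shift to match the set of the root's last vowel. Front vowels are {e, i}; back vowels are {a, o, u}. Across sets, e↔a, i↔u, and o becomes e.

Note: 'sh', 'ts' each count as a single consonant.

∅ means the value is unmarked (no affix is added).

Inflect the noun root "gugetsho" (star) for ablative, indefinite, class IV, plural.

Attach case ablative il- → ilgugetsho.
Attach number plural e- → eilgugetsho.
Attach definiteness indefinite ah- → aheilgugetsho.
noun class = class IV: zero marking, form stays aheilgugetsho.
Apply vowel harmony: aheilgugetsho → ahaulgugetsho.

ahaulgugetsho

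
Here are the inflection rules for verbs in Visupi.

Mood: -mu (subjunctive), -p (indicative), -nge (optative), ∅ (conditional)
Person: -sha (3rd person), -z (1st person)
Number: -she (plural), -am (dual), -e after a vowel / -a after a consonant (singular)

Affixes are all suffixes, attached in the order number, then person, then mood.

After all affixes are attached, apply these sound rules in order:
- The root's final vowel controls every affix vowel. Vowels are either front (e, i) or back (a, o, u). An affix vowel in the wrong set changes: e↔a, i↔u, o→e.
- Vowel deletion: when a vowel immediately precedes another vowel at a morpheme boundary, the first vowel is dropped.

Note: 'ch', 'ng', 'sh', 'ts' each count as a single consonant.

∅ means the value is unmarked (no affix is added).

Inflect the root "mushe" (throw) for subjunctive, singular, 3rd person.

Attach number singular -e (after vowel 'e') → mushee.
Attach person 3rd person -sha → musheesha.
Attach mood subjunctive -mu → musheeshamu.
Apply vowel harmony: musheeshamu → musheeshemi.
Apply vowel deletion: musheeshemi → musheshemi.

musheshemi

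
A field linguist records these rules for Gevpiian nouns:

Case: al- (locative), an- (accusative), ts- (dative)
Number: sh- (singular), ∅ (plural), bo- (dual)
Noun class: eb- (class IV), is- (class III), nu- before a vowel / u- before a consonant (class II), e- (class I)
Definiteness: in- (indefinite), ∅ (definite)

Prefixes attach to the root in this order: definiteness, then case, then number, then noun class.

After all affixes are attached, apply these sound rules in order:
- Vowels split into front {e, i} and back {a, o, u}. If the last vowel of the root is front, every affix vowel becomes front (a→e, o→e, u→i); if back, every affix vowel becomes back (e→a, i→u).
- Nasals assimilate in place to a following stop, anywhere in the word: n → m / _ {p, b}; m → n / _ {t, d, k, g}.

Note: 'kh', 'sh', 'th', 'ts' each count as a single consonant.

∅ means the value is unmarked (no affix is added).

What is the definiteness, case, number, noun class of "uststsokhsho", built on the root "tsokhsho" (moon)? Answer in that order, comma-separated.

Segment: is-ts-tsokhsho.
definiteness: ∅ → definite.
case: ts- → dative.
number: ∅ → plural.
noun class: is- → class III.

definite, dative, plural, class III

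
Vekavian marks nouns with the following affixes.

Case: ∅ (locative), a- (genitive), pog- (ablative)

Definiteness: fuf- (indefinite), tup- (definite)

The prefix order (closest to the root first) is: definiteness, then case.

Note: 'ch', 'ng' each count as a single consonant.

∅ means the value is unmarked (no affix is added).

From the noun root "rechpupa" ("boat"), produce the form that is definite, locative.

tuprechpupa

Attach definiteness definite tup- → tuprechpupa.
case = locative: zero marking, form stays tuprechpupa.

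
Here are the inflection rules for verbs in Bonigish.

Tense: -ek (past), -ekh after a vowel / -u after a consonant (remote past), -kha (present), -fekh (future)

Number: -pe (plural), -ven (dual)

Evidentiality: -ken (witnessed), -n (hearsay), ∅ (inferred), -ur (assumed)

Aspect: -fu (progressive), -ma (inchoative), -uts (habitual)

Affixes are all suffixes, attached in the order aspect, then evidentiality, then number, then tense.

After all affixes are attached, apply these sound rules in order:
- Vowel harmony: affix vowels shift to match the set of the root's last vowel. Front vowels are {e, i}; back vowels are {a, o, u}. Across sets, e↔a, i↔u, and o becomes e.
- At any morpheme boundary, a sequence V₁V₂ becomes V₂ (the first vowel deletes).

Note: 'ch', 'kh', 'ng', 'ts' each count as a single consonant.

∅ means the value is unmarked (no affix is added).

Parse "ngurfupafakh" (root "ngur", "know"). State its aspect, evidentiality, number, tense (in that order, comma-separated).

Segment: ngur-fu-pe-fekh.
aspect: -fu → progressive.
evidentiality: ∅ → inferred.
number: -pe → plural.
tense: -fekh → future.

progressive, inferred, plural, future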